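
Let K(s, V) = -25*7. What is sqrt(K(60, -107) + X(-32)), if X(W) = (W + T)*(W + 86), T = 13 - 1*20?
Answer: I*sqrt(2281) ≈ 47.76*I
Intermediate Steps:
T = -7 (T = 13 - 20 = -7)
K(s, V) = -175
X(W) = (-7 + W)*(86 + W) (X(W) = (W - 7)*(W + 86) = (-7 + W)*(86 + W))
sqrt(K(60, -107) + X(-32)) = sqrt(-175 + (-602 + (-32)**2 + 79*(-32))) = sqrt(-175 + (-602 + 1024 - 2528)) = sqrt(-175 - 2106) = sqrt(-2281) = I*sqrt(2281)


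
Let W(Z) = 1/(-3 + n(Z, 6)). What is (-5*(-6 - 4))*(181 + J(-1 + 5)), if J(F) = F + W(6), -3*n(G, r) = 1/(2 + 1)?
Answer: 129275/14 ≈ 9233.9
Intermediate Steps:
n(G, r) = -⅑ (n(G, r) = -1/(3*(2 + 1)) = -⅓/3 = -⅓*⅓ = -⅑)
W(Z) = -9/28 (W(Z) = 1/(-3 - ⅑) = 1/(-28/9) = -9/28)
J(F) = -9/28 + F (J(F) = F - 9/28 = -9/28 + F)
(-5*(-6 - 4))*(181 + J(-1 + 5)) = (-5*(-6 - 4))*(181 + (-9/28 + (-1 + 5))) = (-5*(-10))*(181 + (-9/28 + 4)) = 50*(181 + 103/28) = 50*(5171/28) = 129275/14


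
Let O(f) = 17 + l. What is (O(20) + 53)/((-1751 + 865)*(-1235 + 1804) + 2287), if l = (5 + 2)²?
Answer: -119/501847 ≈ -0.00023712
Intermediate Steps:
l = 49 (l = 7² = 49)
O(f) = 66 (O(f) = 17 + 49 = 66)
(O(20) + 53)/((-1751 + 865)*(-1235 + 1804) + 2287) = (66 + 53)/((-1751 + 865)*(-1235 + 1804) + 2287) = 119/(-886*569 + 2287) = 119/(-504134 + 2287) = 119/(-501847) = 119*(-1/501847) = -119/501847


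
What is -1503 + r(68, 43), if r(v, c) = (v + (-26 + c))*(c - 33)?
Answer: -653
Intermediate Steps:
r(v, c) = (-33 + c)*(-26 + c + v) (r(v, c) = (-26 + c + v)*(-33 + c) = (-33 + c)*(-26 + c + v))
-1503 + r(68, 43) = -1503 + (858 + 43² - 59*43 - 33*68 + 43*68) = -1503 + (858 + 1849 - 2537 - 2244 + 2924) = -1503 + 850 = -653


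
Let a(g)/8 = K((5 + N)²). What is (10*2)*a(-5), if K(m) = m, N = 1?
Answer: 5760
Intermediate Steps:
a(g) = 288 (a(g) = 8*(5 + 1)² = 8*6² = 8*36 = 288)
(10*2)*a(-5) = (10*2)*288 = 20*288 = 5760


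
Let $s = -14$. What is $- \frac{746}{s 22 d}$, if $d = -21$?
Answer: $- \frac{373}{3234} \approx -0.11534$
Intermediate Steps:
$- \frac{746}{s 22 d} = - \frac{746}{\left(-14\right) 22 \left(-21\right)} = - \frac{746}{\left(-308\right) \left(-21\right)} = - \frac{746}{6468} = \left(-746\right) \frac{1}{6468} = - \frac{373}{3234}$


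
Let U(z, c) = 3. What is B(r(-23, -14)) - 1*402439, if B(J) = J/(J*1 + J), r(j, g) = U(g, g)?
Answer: -804877/2 ≈ -4.0244e+5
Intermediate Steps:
r(j, g) = 3
B(J) = 1/2 (B(J) = J/(J + J) = J/((2*J)) = J*(1/(2*J)) = 1/2)
B(r(-23, -14)) - 1*402439 = 1/2 - 1*402439 = 1/2 - 402439 = -804877/2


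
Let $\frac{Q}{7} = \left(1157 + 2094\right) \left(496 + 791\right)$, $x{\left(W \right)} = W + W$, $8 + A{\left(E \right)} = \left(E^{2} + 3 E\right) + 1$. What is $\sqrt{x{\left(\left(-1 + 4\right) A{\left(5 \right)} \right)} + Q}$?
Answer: $3 \sqrt{3254273} \approx 5411.9$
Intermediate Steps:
$A{\left(E \right)} = -7 + E^{2} + 3 E$ ($A{\left(E \right)} = -8 + \left(\left(E^{2} + 3 E\right) + 1\right) = -8 + \left(1 + E^{2} + 3 E\right) = -7 + E^{2} + 3 E$)
$x{\left(W \right)} = 2 W$
$Q = 29288259$ ($Q = 7 \left(1157 + 2094\right) \left(496 + 791\right) = 7 \cdot 3251 \cdot 1287 = 7 \cdot 4184037 = 29288259$)
$\sqrt{x{\left(\left(-1 + 4\right) A{\left(5 \right)} \right)} + Q} = \sqrt{2 \left(-1 + 4\right) \left(-7 + 5^{2} + 3 \cdot 5\right) + 29288259} = \sqrt{2 \cdot 3 \left(-7 + 25 + 15\right) + 29288259} = \sqrt{2 \cdot 3 \cdot 33 + 29288259} = \sqrt{2 \cdot 99 + 29288259} = \sqrt{198 + 29288259} = \sqrt{29288457} = 3 \sqrt{3254273}$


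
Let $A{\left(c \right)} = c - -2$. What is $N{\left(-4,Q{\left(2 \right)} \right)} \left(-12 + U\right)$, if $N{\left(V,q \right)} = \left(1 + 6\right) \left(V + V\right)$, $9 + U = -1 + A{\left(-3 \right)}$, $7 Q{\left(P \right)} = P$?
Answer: $1288$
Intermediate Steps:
$A{\left(c \right)} = 2 + c$ ($A{\left(c \right)} = c + 2 = 2 + c$)
$Q{\left(P \right)} = \frac{P}{7}$
$U = -11$ ($U = -9 + \left(-1 + \left(2 - 3\right)\right) = -9 - 2 = -11$)
$N{\left(V,q \right)} = 14 V$ ($N{\left(V,q \right)} = 7 \cdot 2 V = 14 V$)
$N{\left(-4,Q{\left(2 \right)} \right)} \left(-12 + U\right) = 14 \left(-4\right) \left(-12 - 11\right) = \left(-56\right) \left(-23\right) = 1288$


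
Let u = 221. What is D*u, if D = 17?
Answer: 3757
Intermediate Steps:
D*u = 17*221 = 3757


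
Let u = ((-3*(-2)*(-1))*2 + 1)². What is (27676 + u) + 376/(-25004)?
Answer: 3696999/133 ≈ 27797.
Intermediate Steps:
u = 121 (u = ((6*(-1))*2 + 1)² = (-6*2 + 1)² = (-12 + 1)² = (-11)² = 121)
(27676 + u) + 376/(-25004) = (27676 + 121) + 376/(-25004) = 27797 + 376*(-1/25004) = 27797 - 2/133 = 3696999/133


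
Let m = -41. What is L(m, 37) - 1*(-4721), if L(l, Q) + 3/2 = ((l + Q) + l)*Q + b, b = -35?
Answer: 6039/2 ≈ 3019.5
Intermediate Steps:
L(l, Q) = -73/2 + Q*(Q + 2*l) (L(l, Q) = -3/2 + (((l + Q) + l)*Q - 35) = -3/2 + (((Q + l) + l)*Q - 35) = -3/2 + ((Q + 2*l)*Q - 35) = -3/2 + (Q*(Q + 2*l) - 35) = -3/2 + (-35 + Q*(Q + 2*l)) = -73/2 + Q*(Q + 2*l))
L(m, 37) - 1*(-4721) = (-73/2 + 37² + 2*37*(-41)) - 1*(-4721) = (-73/2 + 1369 - 3034) + 4721 = -3403/2 + 4721 = 6039/2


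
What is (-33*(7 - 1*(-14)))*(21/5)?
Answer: -14553/5 ≈ -2910.6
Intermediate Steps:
(-33*(7 - 1*(-14)))*(21/5) = (-33*(7 + 14))*(21*(⅕)) = -33*21*(21/5) = -693*21/5 = -14553/5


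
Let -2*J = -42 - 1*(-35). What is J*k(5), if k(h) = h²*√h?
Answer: 175*√5/2 ≈ 195.66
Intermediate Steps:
J = 7/2 (J = -(-42 - 1*(-35))/2 = -(-42 + 35)/2 = -½*(-7) = 7/2 ≈ 3.5000)
k(h) = h^(5/2)
J*k(5) = 7*5^(5/2)/2 = 7*(25*√5)/2 = 175*√5/2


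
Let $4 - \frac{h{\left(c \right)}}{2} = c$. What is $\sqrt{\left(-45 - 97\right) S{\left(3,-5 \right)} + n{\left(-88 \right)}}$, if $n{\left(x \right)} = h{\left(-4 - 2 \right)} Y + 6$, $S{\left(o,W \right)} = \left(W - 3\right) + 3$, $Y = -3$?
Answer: $4 \sqrt{41} \approx 25.612$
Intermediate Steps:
$h{\left(c \right)} = 8 - 2 c$
$S{\left(o,W \right)} = W$ ($S{\left(o,W \right)} = \left(-3 + W\right) + 3 = W$)
$n{\left(x \right)} = -54$ ($n{\left(x \right)} = \left(8 - 2 \left(-4 - 2\right)\right) \left(-3\right) + 6 = \left(8 - -12\right) \left(-3\right) + 6 = \left(8 + 12\right) \left(-3\right) + 6 = 20 \left(-3\right) + 6 = -60 + 6 = -54$)
$\sqrt{\left(-45 - 97\right) S{\left(3,-5 \right)} + n{\left(-88 \right)}} = \sqrt{\left(-45 - 97\right) \left(-5\right) - 54} = \sqrt{\left(-142\right) \left(-5\right) - 54} = \sqrt{710 - 54} = \sqrt{656} = 4 \sqrt{41}$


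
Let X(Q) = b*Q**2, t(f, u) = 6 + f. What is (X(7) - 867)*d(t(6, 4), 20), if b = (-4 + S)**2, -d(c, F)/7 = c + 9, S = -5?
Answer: -455994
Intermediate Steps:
d(c, F) = -63 - 7*c (d(c, F) = -7*(c + 9) = -7*(9 + c) = -63 - 7*c)
b = 81 (b = (-4 - 5)**2 = (-9)**2 = 81)
X(Q) = 81*Q**2
(X(7) - 867)*d(t(6, 4), 20) = (81*7**2 - 867)*(-63 - 7*(6 + 6)) = (81*49 - 867)*(-63 - 7*12) = (3969 - 867)*(-63 - 84) = 3102*(-147) = -455994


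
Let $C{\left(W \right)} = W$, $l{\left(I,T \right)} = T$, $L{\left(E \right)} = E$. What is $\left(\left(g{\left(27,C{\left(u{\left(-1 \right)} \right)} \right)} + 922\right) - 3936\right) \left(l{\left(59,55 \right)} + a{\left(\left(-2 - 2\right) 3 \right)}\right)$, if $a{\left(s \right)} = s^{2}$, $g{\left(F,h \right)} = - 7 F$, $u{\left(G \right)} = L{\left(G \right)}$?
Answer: $-637397$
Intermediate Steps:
$u{\left(G \right)} = G$
$\left(\left(g{\left(27,C{\left(u{\left(-1 \right)} \right)} \right)} + 922\right) - 3936\right) \left(l{\left(59,55 \right)} + a{\left(\left(-2 - 2\right) 3 \right)}\right) = \left(\left(\left(-7\right) 27 + 922\right) - 3936\right) \left(55 + \left(\left(-2 - 2\right) 3\right)^{2}\right) = \left(\left(-189 + 922\right) - 3936\right) \left(55 + \left(\left(-4\right) 3\right)^{2}\right) = \left(733 - 3936\right) \left(55 + \left(-12\right)^{2}\right) = - 3203 \left(55 + 144\right) = \left(-3203\right) 199 = -637397$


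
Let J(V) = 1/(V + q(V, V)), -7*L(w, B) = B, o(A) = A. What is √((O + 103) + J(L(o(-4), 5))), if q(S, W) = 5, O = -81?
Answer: √20010/30 ≈ 4.7152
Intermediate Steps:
L(w, B) = -B/7
J(V) = 1/(5 + V) (J(V) = 1/(V + 5) = 1/(5 + V))
√((O + 103) + J(L(o(-4), 5))) = √((-81 + 103) + 1/(5 - ⅐*5)) = √(22 + 1/(5 - 5/7)) = √(22 + 1/(30/7)) = √(22 + 7/30) = √(667/30) = √20010/30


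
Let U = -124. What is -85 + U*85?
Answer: -10625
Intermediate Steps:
-85 + U*85 = -85 - 124*85 = -85 - 10540 = -10625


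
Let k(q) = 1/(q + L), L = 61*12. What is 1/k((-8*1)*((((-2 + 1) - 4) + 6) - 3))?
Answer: 748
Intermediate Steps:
L = 732
k(q) = 1/(732 + q) (k(q) = 1/(q + 732) = 1/(732 + q))
1/k((-8*1)*((((-2 + 1) - 4) + 6) - 3)) = 1/(1/(732 + (-8*1)*((((-2 + 1) - 4) + 6) - 3))) = 1/(1/(732 - 8*(((-1 - 4) + 6) - 3))) = 1/(1/(732 - 8*((-5 + 6) - 3))) = 1/(1/(732 - 8*(1 - 3))) = 1/(1/(732 - 8*(-2))) = 1/(1/(732 + 16)) = 1/(1/748) = 748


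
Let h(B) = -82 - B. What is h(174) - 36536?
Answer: -36792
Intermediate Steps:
h(174) - 36536 = (-82 - 1*174) - 36536 = (-82 - 174) - 36536 = -256 - 36536 = -36792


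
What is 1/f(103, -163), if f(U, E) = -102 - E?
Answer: 1/61 ≈ 0.016393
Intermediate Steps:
1/f(103, -163) = 1/(-102 - 1*(-163)) = 1/(-102 + 163) = 1/61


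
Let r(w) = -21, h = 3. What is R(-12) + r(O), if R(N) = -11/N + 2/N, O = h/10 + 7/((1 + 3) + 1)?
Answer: -81/4 ≈ -20.250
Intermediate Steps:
O = 17/10 (O = 3/10 + 7/((1 + 3) + 1) = 3*(⅒) + 7/(4 + 1) = 3/10 + 7/5 = 17/10 ≈ 1.7000)
R(N) = -9/N
R(-12) + r(O) = -9/(-12) - 21 = -9*(-1/12) - 21 = ¾ - 21 = -81/4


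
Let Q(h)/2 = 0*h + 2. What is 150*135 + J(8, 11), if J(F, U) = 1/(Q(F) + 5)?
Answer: 182251/9 ≈ 20250.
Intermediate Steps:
Q(h) = 4 (Q(h) = 2*(0*h + 2) = 2*(0 + 2) = 2*2 = 4)
J(F, U) = 1/9 (J(F, U) = 1/(4 + 5) = 1/9)
150*135 + J(8, 11) = 150*135 + 1/9 = 20250 + 1/9 = 182251/9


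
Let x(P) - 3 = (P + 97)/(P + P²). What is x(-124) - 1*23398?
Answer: -118940189/5084 ≈ -23395.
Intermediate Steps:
x(P) = 3 + (97 + P)/(P + P²) (x(P) = 3 + (P + 97)/(P + P²) = 3 + (97 + P)/(P + P²))
x(-124) - 1*23398 = (97 + 3*(-124)² + 4*(-124))/((-124)*(1 - 124)) - 1*23398 = -1/124*(97 + 3*15376 - 496)/(-123) - 23398 = -1/124*(-1/123)*(97 + 46128 - 496) - 23398 = -1/124*(-1/123)*45729 - 23398 = 15243/5084 - 23398 = -118940189/5084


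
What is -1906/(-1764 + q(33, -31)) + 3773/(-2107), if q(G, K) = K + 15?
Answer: -27551/38270 ≈ -0.71991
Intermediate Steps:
q(G, K) = 15 + K
-1906/(-1764 + q(33, -31)) + 3773/(-2107) = -1906/(-1764 + (15 - 31)) + 3773/(-2107) = -1906/(-1764 - 16) + 3773*(-1/2107) = -1906/(-1780) - 77/43 = -1906*(-1/1780) - 77/43 = 953/890 - 77/43 = -27551/38270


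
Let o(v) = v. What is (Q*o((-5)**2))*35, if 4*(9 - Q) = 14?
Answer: 9625/2 ≈ 4812.5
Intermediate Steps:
Q = 11/2 (Q = 9 - 1/4*14 = 9 - 7/2 = 11/2 ≈ 5.5000)
(Q*o((-5)**2))*35 = ((11/2)*(-5)**2)*35 = ((11/2)*25)*35 = (275/2)*35 = 9625/2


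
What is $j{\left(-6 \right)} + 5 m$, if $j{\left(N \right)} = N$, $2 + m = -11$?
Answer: $-71$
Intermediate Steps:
$m = -13$ ($m = -2 - 11 = -13$)
$j{\left(-6 \right)} + 5 m = -6 + 5 \left(-13\right) = -6 - 65 = -71$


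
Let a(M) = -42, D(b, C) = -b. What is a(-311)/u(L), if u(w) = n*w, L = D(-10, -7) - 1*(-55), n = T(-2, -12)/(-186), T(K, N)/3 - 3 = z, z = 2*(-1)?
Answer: 2604/65 ≈ 40.062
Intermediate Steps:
z = -2
T(K, N) = 3 (T(K, N) = 9 + 3*(-2) = 9 - 6 = 3)
n = -1/62 (n = 3/(-186) = 3*(-1/186) = -1/62 ≈ -0.016129)
L = 65 (L = -1*(-10) - 1*(-55) = 10 + 55 = 65)
u(w) = -w/62
a(-311)/u(L) = -42/((-1/62*65)) = -42/(-65/62) = -42*(-62/65) = 2604/65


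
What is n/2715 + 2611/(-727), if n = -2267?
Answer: -8736974/1973805 ≈ -4.4265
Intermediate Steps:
n/2715 + 2611/(-727) = -2267/2715 + 2611/(-727) = -2267*1/2715 + 2611*(-1/727) = -2267/2715 - 2611/727 = -8736974/1973805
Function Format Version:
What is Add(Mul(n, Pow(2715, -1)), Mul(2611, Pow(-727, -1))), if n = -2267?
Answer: Rational(-8736974, 1973805) ≈ -4.4265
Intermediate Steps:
Add(Mul(n, Pow(2715, -1)), Mul(2611, Pow(-727, -1))) = Add(Mul(-2267, Pow(2715, -1)), Mul(2611, Pow(-727, -1))) = Add(Mul(-2267, Rational(1, 2715)), Mul(2611, Rational(-1, 727))) = Add(Rational(-2267, 2715), Rational(-2611, 727)) = Rational(-8736974, 1973805)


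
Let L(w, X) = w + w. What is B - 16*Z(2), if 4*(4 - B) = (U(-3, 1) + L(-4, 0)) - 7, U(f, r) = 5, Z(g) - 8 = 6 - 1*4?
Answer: -307/2 ≈ -153.50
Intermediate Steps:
Z(g) = 10 (Z(g) = 8 + (6 - 1*4) = 8 + (6 - 4) = 8 + 2 = 10)
L(w, X) = 2*w
B = 13/2 (B = 4 - ((5 + 2*(-4)) - 7)/4 = 4 - ((5 - 8) - 7)/4 = 4 - (-3 - 7)/4 = 4 - ¼*(-10) = 4 + 5/2 = 13/2 ≈ 6.5000)
B - 16*Z(2) = 13/2 - 16*10 = 13/2 - 160 = -307/2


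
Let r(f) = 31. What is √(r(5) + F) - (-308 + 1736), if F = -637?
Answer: -1428 + I*√606 ≈ -1428.0 + 24.617*I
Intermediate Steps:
√(r(5) + F) - (-308 + 1736) = √(31 - 637) - (-308 + 1736) = √(-606) - 1*1428 = I*√606 - 1428 = -1428 + I*√606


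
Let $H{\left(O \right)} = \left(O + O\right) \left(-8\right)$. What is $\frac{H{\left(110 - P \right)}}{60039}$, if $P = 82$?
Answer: $- \frac{64}{8577} \approx -0.0074618$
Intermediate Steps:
$H{\left(O \right)} = - 16 O$ ($H{\left(O \right)} = 2 O \left(-8\right) = - 16 O$)
$\frac{H{\left(110 - P \right)}}{60039} = \frac{\left(-16\right) \left(110 - 82\right)}{60039} = - 16 \left(110 - 82\right) \frac{1}{60039} = \left(-16\right) 28 \cdot \frac{1}{60039} = \left(-448\right) \frac{1}{60039} = - \frac{64}{8577}$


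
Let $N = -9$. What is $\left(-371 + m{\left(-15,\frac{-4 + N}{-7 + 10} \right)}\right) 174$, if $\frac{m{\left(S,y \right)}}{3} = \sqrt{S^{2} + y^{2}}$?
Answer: $-64554 + 174 \sqrt{2194} \approx -56404.0$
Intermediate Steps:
$m{\left(S,y \right)} = 3 \sqrt{S^{2} + y^{2}}$
$\left(-371 + m{\left(-15,\frac{-4 + N}{-7 + 10} \right)}\right) 174 = \left(-371 + 3 \sqrt{\left(-15\right)^{2} + \left(\frac{-4 - 9}{-7 + 10}\right)^{2}}\right) 174 = \left(-371 + 3 \sqrt{225 + \left(- \frac{13}{3}\right)^{2}}\right) 174 = \left(-371 + 3 \sqrt{225 + \frac{169}{9}}\right) 174 = \left(-371 + 3 \sqrt{\frac{2194}{9}}\right) 174 = \left(-371 + 3 \frac{\sqrt{2194}}{3}\right) 174 = \left(-371 + \sqrt{2194}\right) 174 = -64554 + 174 \sqrt{2194}$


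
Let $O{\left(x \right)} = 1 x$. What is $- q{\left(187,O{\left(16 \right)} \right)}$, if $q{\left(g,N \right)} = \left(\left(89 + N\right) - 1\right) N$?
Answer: $-1664$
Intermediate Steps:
$O{\left(x \right)} = x$
$q{\left(g,N \right)} = N \left(88 + N\right)$ ($q{\left(g,N \right)} = \left(88 + N\right) N = N \left(88 + N\right)$)
$- q{\left(187,O{\left(16 \right)} \right)} = - 16 \left(88 + 16\right) = - 16 \cdot 104 = \left(-1\right) 1664 = -1664$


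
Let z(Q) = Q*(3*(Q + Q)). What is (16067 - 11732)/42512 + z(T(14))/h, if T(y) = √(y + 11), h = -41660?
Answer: 8710965/88552496 ≈ 0.098371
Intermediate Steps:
T(y) = √(11 + y)
z(Q) = 6*Q² (z(Q) = Q*(3*(2*Q)) = Q*(6*Q) = 6*Q²)
(16067 - 11732)/42512 + z(T(14))/h = (16067 - 11732)/42512 + (6*(√(11 + 14))²)/(-41660) = 4335*(1/42512) + (6*(√25)²)*(-1/41660) = 4335/42512 + (6*5²)*(-1/41660) = 4335/42512 + (6*25)*(-1/41660) = 4335/42512 + 150*(-1/41660) = 4335/42512 - 15/4166 = 8710965/88552496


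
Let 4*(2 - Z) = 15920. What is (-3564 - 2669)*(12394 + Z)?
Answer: -52456928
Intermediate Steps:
Z = -3978 (Z = 2 - ¼*15920 = 2 - 3980 = -3978)
(-3564 - 2669)*(12394 + Z) = (-3564 - 2669)*(12394 - 3978) = -6233*8416 = -52456928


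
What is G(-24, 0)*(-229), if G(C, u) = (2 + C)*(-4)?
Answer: -20152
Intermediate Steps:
G(C, u) = -8 - 4*C
G(-24, 0)*(-229) = (-8 - 4*(-24))*(-229) = (-8 + 96)*(-229) = 88*(-229) = -20152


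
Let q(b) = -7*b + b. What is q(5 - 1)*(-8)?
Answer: 192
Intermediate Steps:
q(b) = -6*b
q(5 - 1)*(-8) = -6*(5 - 1)*(-8) = -6*4*(-8) = -24*(-8) = 192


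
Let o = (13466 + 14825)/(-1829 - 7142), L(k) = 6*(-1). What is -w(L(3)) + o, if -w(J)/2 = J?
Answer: -135943/8971 ≈ -15.154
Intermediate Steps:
L(k) = -6
w(J) = -2*J
o = -28291/8971 (o = 28291/(-8971) = 28291*(-1/8971) = -28291/8971 ≈ -3.1536)
-w(L(3)) + o = -(-2)*(-6) - 28291/8971 = -1*12 - 28291/8971 = -12 - 28291/8971 = -135943/8971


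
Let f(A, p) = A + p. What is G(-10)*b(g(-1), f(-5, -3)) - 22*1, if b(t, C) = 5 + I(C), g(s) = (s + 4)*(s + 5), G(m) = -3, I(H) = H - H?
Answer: -37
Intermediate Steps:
I(H) = 0
g(s) = (4 + s)*(5 + s)
b(t, C) = 5 (b(t, C) = 5 + 0 = 5)
G(-10)*b(g(-1), f(-5, -3)) - 22*1 = -3*5 - 22*1 = -15 - 22 = -37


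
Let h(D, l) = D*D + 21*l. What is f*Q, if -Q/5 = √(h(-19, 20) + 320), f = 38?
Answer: -190*√1101 ≈ -6304.5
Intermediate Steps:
h(D, l) = D² + 21*l
Q = -5*√1101 (Q = -5*√(((-19)² + 21*20) + 320) = -5*√((361 + 420) + 320) = -5*√(781 + 320) = -5*√1101 ≈ -165.91)
f*Q = 38*(-5*√1101) = -190*√1101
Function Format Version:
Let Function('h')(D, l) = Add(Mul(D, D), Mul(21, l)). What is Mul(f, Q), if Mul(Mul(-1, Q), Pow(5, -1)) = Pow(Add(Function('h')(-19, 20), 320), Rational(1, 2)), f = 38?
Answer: Mul(-190, Pow(1101, Rational(1, 2))) ≈ -6304.5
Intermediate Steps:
Function('h')(D, l) = Add(Pow(D, 2), Mul(21, l))
Q = Mul(-5, Pow(1101, Rational(1, 2))) (Q = Mul(-5, Pow(Add(Add(Pow(-19, 2), Mul(21, 20)), 320), Rational(1, 2))) = Mul(-5, Pow(Add(Add(361, 420), 320), Rational(1, 2))) = Mul(-5, Pow(Add(781, 320), Rational(1, 2))) = Mul(-5, Pow(1101, Rational(1, 2))) ≈ -165.91)
Mul(f, Q) = Mul(38, Mul(-5, Pow(1101, Rational(1, 2)))) = Mul(-190, Pow(1101, Rational(1, 2)))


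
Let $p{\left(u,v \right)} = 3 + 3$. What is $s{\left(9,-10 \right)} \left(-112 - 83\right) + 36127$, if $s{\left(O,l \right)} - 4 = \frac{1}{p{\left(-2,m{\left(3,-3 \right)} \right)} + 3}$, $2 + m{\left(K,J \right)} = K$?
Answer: $\frac{105976}{3} \approx 35325.0$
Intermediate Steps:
$m{\left(K,J \right)} = -2 + K$
$p{\left(u,v \right)} = 6$
$s{\left(O,l \right)} = \frac{37}{9}$ ($s{\left(O,l \right)} = 4 + \frac{1}{6 + 3} = 4 + \frac{1}{9} = \frac{37}{9}$)
$s{\left(9,-10 \right)} \left(-112 - 83\right) + 36127 = \frac{37 \left(-112 - 83\right)}{9} + 36127 = \frac{37}{9} \left(-195\right) + 36127 = - \frac{2405}{3} + 36127 = \frac{105976}{3}$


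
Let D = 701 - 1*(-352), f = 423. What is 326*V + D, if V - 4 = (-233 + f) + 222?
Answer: 136669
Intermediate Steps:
V = 416 (V = 4 + ((-233 + 423) + 222) = 4 + (190 + 222) = 4 + 412 = 416)
D = 1053 (D = 701 + 352 = 1053)
326*V + D = 326*416 + 1053 = 135616 + 1053 = 136669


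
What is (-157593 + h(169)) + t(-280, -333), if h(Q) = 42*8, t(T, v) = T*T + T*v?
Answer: 14383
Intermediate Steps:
t(T, v) = T² + T*v
h(Q) = 336
(-157593 + h(169)) + t(-280, -333) = (-157593 + 336) - 280*(-280 - 333) = -157257 - 280*(-613) = -157257 + 171640 = 14383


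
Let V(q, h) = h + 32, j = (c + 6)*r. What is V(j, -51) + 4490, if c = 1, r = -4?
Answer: 4471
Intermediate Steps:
j = -28 (j = (1 + 6)*(-4) = 7*(-4) = -28)
V(q, h) = 32 + h
V(j, -51) + 4490 = (32 - 51) + 4490 = -19 + 4490 = 4471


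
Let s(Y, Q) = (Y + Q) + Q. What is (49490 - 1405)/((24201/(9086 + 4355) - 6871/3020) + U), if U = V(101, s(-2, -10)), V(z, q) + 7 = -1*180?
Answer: -1951857664700/7609936431 ≈ -256.49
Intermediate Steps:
s(Y, Q) = Y + 2*Q (s(Y, Q) = (Q + Y) + Q = Y + 2*Q)
V(z, q) = -187 (V(z, q) = -7 - 1*180 = -7 - 180 = -187)
U = -187
(49490 - 1405)/((24201/(9086 + 4355) - 6871/3020) + U) = (49490 - 1405)/((24201/(9086 + 4355) - 6871/3020) - 187) = 48085/((24201/13441 - 6871*1/3020) - 187) = 48085/((24201*(1/13441) - 6871/3020) - 187) = 48085/((24201/13441 - 6871/3020) - 187) = 48085/(-19266091/40591820 - 187) = 48085/(-7609936431/40591820) = 48085*(-40591820/7609936431) = -1951857664700/7609936431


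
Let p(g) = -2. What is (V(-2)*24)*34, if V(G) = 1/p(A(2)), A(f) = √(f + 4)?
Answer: -408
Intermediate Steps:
A(f) = √(4 + f)
V(G) = -½ (V(G) = 1/(-2) = -½)
(V(-2)*24)*34 = -½*24*34 = -12*34 = -408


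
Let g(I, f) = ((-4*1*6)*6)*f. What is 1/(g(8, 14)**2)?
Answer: 1/4064256 ≈ 2.4605e-7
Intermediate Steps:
g(I, f) = -144*f (g(I, f) = (-4*6*6)*f = (-24*6)*f = -144*f)
1/(g(8, 14)**2) = 1/((-144*14)**2) = 1/((-2016)**2) = 1/4064256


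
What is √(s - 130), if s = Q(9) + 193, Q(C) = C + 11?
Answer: √83 ≈ 9.1104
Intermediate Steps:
Q(C) = 11 + C
s = 213 (s = (11 + 9) + 193 = 20 + 193 = 213)
√(s - 130) = √(213 - 130) = √83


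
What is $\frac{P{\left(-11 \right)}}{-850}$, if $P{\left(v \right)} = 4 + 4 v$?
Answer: $\frac{4}{85} \approx 0.047059$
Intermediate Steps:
$\frac{P{\left(-11 \right)}}{-850} = \frac{4 + 4 \left(-11\right)}{-850} = \left(4 - 44\right) \left(- \frac{1}{850}\right) = \left(-40\right) \left(- \frac{1}{850}\right) = \frac{4}{85}$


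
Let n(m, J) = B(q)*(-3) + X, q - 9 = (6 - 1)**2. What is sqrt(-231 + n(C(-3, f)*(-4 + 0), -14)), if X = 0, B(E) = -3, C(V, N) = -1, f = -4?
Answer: I*sqrt(222) ≈ 14.9*I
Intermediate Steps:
q = 34 (q = 9 + (6 - 1)**2 = 9 + 5**2 = 9 + 25 = 34)
n(m, J) = 9 (n(m, J) = -3*(-3) + 0 = 9 + 0 = 9)
sqrt(-231 + n(C(-3, f)*(-4 + 0), -14)) = sqrt(-231 + 9) = sqrt(-222) = I*sqrt(222)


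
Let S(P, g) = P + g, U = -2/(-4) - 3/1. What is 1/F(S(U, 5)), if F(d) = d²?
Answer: 4/25 ≈ 0.16000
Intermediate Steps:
U = -5/2 (U = -2*(-¼) - 3*1 = ½ - 3 = -5/2 ≈ -2.5000)
1/F(S(U, 5)) = 1/((-5/2 + 5)²) = 1/((5/2)²) = 1/(25/4) = 4/25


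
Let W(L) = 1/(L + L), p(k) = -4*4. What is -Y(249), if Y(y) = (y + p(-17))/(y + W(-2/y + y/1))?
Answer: -28891534/30875751 ≈ -0.93574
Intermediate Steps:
p(k) = -16
W(L) = 1/(2*L)
Y(y) = (-16 + y)/(y + 1/(2*(y - 2/y))) (Y(y) = (y - 16)/(y + 1/(2*(-2/y + y/1))) = (-16 + y)/(y + 1/(2*(-2/y + y*1))) = (-16 + y)/(y + 1/(2*(-2/y + y))) = (-16 + y)/(y + 1/(2*(y - 2/y))))
-Y(249) = -2*(-16 + 249)*(-2 + 249²)/(249*(-3 + 2*249²)) = -2*233*(-2 + 62001)/(249*(-3 + 2*62001)) = -2*233*61999/(249*(-3 + 124002)) = -2*233*61999/(249*123999) = -1*28891534/30875751 = -28891534/30875751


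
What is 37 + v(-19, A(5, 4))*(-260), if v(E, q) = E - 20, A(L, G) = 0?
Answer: 10177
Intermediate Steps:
v(E, q) = -20 + E
37 + v(-19, A(5, 4))*(-260) = 37 + (-20 - 19)*(-260) = 37 - 39*(-260) = 37 + 10140 = 10177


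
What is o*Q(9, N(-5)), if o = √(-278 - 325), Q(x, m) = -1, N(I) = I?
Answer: -3*I*√67 ≈ -24.556*I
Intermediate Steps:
o = 3*I*√67 (o = √(-603) = 3*I*√67 ≈ 24.556*I)
o*Q(9, N(-5)) = (3*I*√67)*(-1) = -3*I*√67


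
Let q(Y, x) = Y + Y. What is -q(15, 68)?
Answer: -30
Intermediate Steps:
q(Y, x) = 2*Y
-q(15, 68) = -2*15 = -1*30 = -30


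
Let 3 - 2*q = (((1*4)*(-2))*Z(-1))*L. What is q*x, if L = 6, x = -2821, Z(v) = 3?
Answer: -414687/2 ≈ -2.0734e+5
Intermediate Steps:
q = 147/2 (q = 3/2 - ((1*4)*(-2))*3*6/2 = 3/2 - (4*(-2))*3*6/2 = 3/2 - (-8*3)*6/2 = 3/2 - (-12)*6 = 3/2 - 1/2*(-144) = 3/2 + 72 = 147/2 ≈ 73.500)
q*x = (147/2)*(-2821) = -414687/2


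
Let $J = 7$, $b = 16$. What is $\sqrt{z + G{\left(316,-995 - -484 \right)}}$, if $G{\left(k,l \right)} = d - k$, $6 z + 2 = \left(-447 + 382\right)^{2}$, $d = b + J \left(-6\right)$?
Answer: $\frac{\sqrt{13026}}{6} \approx 19.022$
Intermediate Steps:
$d = -26$ ($d = 16 + 7 \left(-6\right) = 16 - 42 = -26$)
$z = \frac{4223}{6}$ ($z = - \frac{1}{3} + \frac{\left(-447 + 382\right)^{2}}{6} = - \frac{1}{3} + \frac{\left(-65\right)^{2}}{6} = - \frac{1}{3} + \frac{1}{6} \cdot 4225 = - \frac{1}{3} + \frac{4225}{6} = \frac{4223}{6} \approx 703.83$)
$G{\left(k,l \right)} = -26 - k$
$\sqrt{z + G{\left(316,-995 - -484 \right)}} = \sqrt{\frac{4223}{6} - 342} = \sqrt{\frac{2171}{6}} = \frac{\sqrt{13026}}{6}$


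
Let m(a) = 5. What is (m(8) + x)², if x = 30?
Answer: 1225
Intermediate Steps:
(m(8) + x)² = (5 + 30)² = 35² = 1225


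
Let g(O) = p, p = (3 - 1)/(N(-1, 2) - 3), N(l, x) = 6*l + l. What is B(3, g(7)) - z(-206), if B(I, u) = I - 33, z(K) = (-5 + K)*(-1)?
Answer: -241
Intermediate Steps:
z(K) = 5 - K
N(l, x) = 7*l
p = -⅕ (p = (3 - 1)/(7*(-1) - 3) = 2/(-7 - 3) = 2/(-10) = 2*(-⅒) = -⅕ ≈ -0.20000)
g(O) = -⅕
B(I, u) = -33 + I
B(3, g(7)) - z(-206) = (-33 + 3) - (5 - 1*(-206)) = -30 - (5 + 206) = -30 - 1*211 = -30 - 211 = -241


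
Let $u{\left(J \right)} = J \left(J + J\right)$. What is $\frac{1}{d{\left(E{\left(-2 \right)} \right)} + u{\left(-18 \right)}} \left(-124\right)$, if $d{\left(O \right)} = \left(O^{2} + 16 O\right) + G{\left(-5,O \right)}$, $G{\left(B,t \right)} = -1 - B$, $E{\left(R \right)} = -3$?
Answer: $- \frac{124}{613} \approx -0.20228$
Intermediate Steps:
$u{\left(J \right)} = 2 J^{2}$ ($u{\left(J \right)} = J 2 J = 2 J^{2}$)
$d{\left(O \right)} = 4 + O^{2} + 16 O$ ($d{\left(O \right)} = \left(O^{2} + 16 O\right) - -4 = \left(O^{2} + 16 O\right) + \left(-1 + 5\right) = \left(O^{2} + 16 O\right) + 4 = 4 + O^{2} + 16 O$)
$\frac{1}{d{\left(E{\left(-2 \right)} \right)} + u{\left(-18 \right)}} \left(-124\right) = \frac{1}{\left(4 + \left(-3\right)^{2} + 16 \left(-3\right)\right) + 2 \left(-18\right)^{2}} \left(-124\right) = \frac{1}{\left(4 + 9 - 48\right) + 2 \cdot 324} \left(-124\right) = \frac{1}{-35 + 648} \left(-124\right) = \frac{1}{613} \left(-124\right) = - \frac{124}{613}$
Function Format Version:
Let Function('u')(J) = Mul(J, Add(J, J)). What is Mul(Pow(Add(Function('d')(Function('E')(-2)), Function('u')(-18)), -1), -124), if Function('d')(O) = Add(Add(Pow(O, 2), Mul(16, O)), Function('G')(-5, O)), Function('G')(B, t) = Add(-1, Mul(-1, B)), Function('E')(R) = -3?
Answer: Rational(-124, 613) ≈ -0.20228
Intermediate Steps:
Function('u')(J) = Mul(2, Pow(J, 2)) (Function('u')(J) = Mul(J, Mul(2, J)) = Mul(2, Pow(J, 2)))
Function('d')(O) = Add(4, Pow(O, 2), Mul(16, O)) (Function('d')(O) = Add(Add(Pow(O, 2), Mul(16, O)), Add(-1, Mul(-1, -5))) = Add(Add(Pow(O, 2), Mul(16, O)), Add(-1, 5)) = Add(Add(Pow(O, 2), Mul(16, O)), 4) = Add(4, Pow(O, 2), Mul(16, O)))
Mul(Pow(Add(Function('d')(Function('E')(-2)), Function('u')(-18)), -1), -124) = Mul(Pow(Add(Add(4, Pow(-3, 2), Mul(16, -3)), Mul(2, Pow(-18, 2))), -1), -124) = Mul(Pow(Add(Add(4, 9, -48), Mul(2, 324)), -1), -124) = Mul(Pow(Add(-35, 648), -1), -124) = Mul(Pow(613, -1), -124) = Mul(Rational(1, 613), -124) = Rational(-124, 613)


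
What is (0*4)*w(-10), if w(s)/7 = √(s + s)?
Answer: 0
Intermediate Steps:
w(s) = 7*√2*√s (w(s) = 7*√(s + s) = 7*√(2*s) = 7*(√2*√s) = 7*√2*√s)
(0*4)*w(-10) = (0*4)*(7*√2*√(-10)) = 0*(7*√2*(I*√10)) = 0*(14*I*√5) = 0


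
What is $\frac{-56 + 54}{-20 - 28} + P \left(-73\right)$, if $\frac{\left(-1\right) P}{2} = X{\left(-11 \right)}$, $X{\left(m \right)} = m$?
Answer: $- \frac{38543}{24} \approx -1606.0$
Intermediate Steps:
$P = 22$ ($P = \left(-2\right) \left(-11\right) = 22$)
$\frac{-56 + 54}{-20 - 28} + P \left(-73\right) = \frac{-56 + 54}{-20 - 28} + 22 \left(-73\right) = - \frac{2}{-48} - 1606 = \left(-2\right) \left(- \frac{1}{48}\right) - 1606 = \frac{1}{24} - 1606 = - \frac{38543}{24}$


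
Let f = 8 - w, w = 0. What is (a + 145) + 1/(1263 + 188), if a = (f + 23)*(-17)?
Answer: -554281/1451 ≈ -382.00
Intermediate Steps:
f = 8 (f = 8 - 1*0 = 8 + 0 = 8)
a = -527 (a = (8 + 23)*(-17) = 31*(-17) = -527)
(a + 145) + 1/(1263 + 188) = (-527 + 145) + 1/(1263 + 188) = -382 + 1/1451 = -554281/1451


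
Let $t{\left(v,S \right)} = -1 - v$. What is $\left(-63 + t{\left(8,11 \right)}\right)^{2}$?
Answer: $5184$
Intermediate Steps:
$\left(-63 + t{\left(8,11 \right)}\right)^{2} = \left(-63 - 9\right)^{2} = \left(-72\right)^{2} = 5184$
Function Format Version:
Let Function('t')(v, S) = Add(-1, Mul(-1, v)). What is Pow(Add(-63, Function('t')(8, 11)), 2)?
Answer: 5184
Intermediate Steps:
Pow(Add(-63, Function('t')(8, 11)), 2) = Pow(Add(-63, Add(-1, Mul(-1, 8))), 2) = Pow(Add(-63, Add(-1, -8)), 2) = Pow(Add(-63, -9), 2) = Pow(-72, 2) = 5184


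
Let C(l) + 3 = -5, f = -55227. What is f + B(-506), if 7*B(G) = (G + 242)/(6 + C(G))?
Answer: -386457/7 ≈ -55208.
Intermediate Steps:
C(l) = -8 (C(l) = -3 - 5 = -8)
B(G) = -121/7 - G/14 (B(G) = ((G + 242)/(6 - 8))/7 = ((242 + G)/(-2))/7 = ((242 + G)*(-1/2))/7 = (-121 - G/2)/7 = -121/7 - G/14)
f + B(-506) = -55227 + (-121/7 - 1/14*(-506)) = -55227 + (-121/7 + 253/7) = -55227 + 132/7 = -386457/7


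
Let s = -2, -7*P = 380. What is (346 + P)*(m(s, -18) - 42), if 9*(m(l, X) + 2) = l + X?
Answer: -849472/63 ≈ -13484.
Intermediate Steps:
P = -380/7 (P = -⅐*380 = -380/7 ≈ -54.286)
m(l, X) = -2 + X/9 + l/9 (m(l, X) = -2 + (l + X)/9 = -2 + (X + l)/9 = -2 + (X/9 + l/9) = -2 + X/9 + l/9)
(346 + P)*(m(s, -18) - 42) = (346 - 380/7)*((-2 + (⅑)*(-18) + (⅑)*(-2)) - 42) = 2042*((-2 - 2 - 2/9) - 42)/7 = 2042*(-38/9 - 42)/7 = (2042/7)*(-416/9) = -849472/63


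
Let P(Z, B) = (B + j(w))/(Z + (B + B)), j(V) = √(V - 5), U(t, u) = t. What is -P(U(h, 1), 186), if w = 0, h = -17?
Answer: -186/355 - I*√5/355 ≈ -0.52394 - 0.0062988*I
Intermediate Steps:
j(V) = √(-5 + V)
P(Z, B) = (B + I*√5)/(Z + 2*B) (P(Z, B) = (B + √(-5 + 0))/(Z + (B + B)) = (B + √(-5))/(Z + 2*B) = (B + I*√5)/(Z + 2*B))
-P(U(h, 1), 186) = -(186 + I*√5)/(-17 + 2*186) = -(186 + I*√5)/(-17 + 372) = -(186 + I*√5)/355 = -(186/355 + I*√5/355) = -186/355 - I*√5/355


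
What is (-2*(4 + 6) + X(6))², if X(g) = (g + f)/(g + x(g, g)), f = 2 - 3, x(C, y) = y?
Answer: 55225/144 ≈ 383.51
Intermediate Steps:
f = -1
X(g) = (-1 + g)/(2*g) (X(g) = (g - 1)/(g + g) = (-1 + g)/((2*g)) = (-1 + g)*(1/(2*g)) = (-1 + g)/(2*g))
(-2*(4 + 6) + X(6))² = (-2*(4 + 6) + (½)*(-1 + 6)/6)² = (-2*10 + (½)*(⅙)*5)² = (-20 + 5/12)² = (-235/12)² = 55225/144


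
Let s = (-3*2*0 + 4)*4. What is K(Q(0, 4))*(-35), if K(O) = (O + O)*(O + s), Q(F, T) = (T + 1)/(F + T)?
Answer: -12075/8 ≈ -1509.4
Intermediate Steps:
Q(F, T) = (1 + T)/(F + T)
s = 16 (s = (-6*0 + 4)*4 = (0 + 4)*4 = 4*4 = 16)
K(O) = 2*O*(16 + O) (K(O) = (O + O)*(O + 16) = (2*O)*(16 + O) = 2*O*(16 + O))
K(Q(0, 4))*(-35) = (2*((1 + 4)/(0 + 4))*(16 + (1 + 4)/(0 + 4)))*(-35) = (2*(5/4)*(16 + 5/4))*(-35) = (2*(5/4)*(69/4))*(-35) = (345/8)*(-35) = -12075/8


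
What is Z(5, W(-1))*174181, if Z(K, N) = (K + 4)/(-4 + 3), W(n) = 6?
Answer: -1567629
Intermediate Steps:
Z(K, N) = -4 - K (Z(K, N) = (4 + K)/(-1) = (4 + K)*(-1) = -4 - K)
Z(5, W(-1))*174181 = (-4 - 1*5)*174181 = (-4 - 5)*174181 = -9*174181 = -1567629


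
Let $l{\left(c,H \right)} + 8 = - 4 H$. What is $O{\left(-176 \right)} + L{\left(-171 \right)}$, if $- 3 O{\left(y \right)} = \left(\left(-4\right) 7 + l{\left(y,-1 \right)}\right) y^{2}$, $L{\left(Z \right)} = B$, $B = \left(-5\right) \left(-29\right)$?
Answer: $\frac{991667}{3} \approx 3.3056 \cdot 10^{5}$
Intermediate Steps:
$l{\left(c,H \right)} = -8 - 4 H$
$B = 145$
$L{\left(Z \right)} = 145$
$O{\left(y \right)} = \frac{32 y^{2}}{3}$ ($O{\left(y \right)} = - \frac{\left(\left(-4\right) 7 - 4\right) y^{2}}{3} = - \frac{\left(-28 + \left(-8 + 4\right)\right) y^{2}}{3} = - \frac{\left(-28 - 4\right) y^{2}}{3} = - \frac{\left(-32\right) y^{2}}{3} = \frac{32 y^{2}}{3}$)
$O{\left(-176 \right)} + L{\left(-171 \right)} = \frac{32 \left(-176\right)^{2}}{3} + 145 = \frac{32}{3} \cdot 30976 + 145 = \frac{991232}{3} + 145 = \frac{991667}{3}$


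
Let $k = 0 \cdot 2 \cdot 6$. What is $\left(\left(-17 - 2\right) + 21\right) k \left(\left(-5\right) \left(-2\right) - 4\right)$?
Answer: $0$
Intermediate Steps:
$k = 0$ ($k = 0 \cdot 12 = 0$)
$\left(\left(-17 - 2\right) + 21\right) k \left(\left(-5\right) \left(-2\right) - 4\right) = \left(\left(-17 - 2\right) + 21\right) 0 \left(\left(-5\right) \left(-2\right) - 4\right) = \left(-19 + 21\right) 0 \left(10 - 4\right) = 2 \cdot 0 \cdot 6 = 0 \cdot 6 = 0$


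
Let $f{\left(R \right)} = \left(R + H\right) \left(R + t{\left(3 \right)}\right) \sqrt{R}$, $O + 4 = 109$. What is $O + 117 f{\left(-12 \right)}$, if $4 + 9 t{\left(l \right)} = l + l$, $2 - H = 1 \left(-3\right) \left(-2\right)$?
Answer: $105 + 44096 i \sqrt{3} \approx 105.0 + 76377.0 i$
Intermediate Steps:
$O = 105$ ($O = -4 + 109 = 105$)
$H = -4$ ($H = 2 - 1 \left(-3\right) \left(-2\right) = 2 - \left(-3\right) \left(-2\right) = 2 - 6 = -4$)
$t{\left(l \right)} = - \frac{4}{9} + \frac{2 l}{9}$ ($t{\left(l \right)} = - \frac{4}{9} + \frac{l + l}{9} = - \frac{4}{9} + \frac{2 l}{9}$)
$f{\left(R \right)} = \sqrt{R} \left(-4 + R\right) \left(\frac{2}{9} + R\right)$ ($f{\left(R \right)} = \left(R - 4\right) \left(R + \left(- \frac{4}{9} + \frac{2}{9} \cdot 3\right)\right) \sqrt{R} = \left(-4 + R\right) \left(R + \left(- \frac{4}{9} + \frac{2}{3}\right)\right) \sqrt{R} = \left(-4 + R\right) \left(R + \frac{2}{9}\right) \sqrt{R} = \left(-4 + R\right) \left(\frac{2}{9} + R\right) \sqrt{R} = \sqrt{R} \left(-4 + R\right) \left(\frac{2}{9} + R\right)$)
$O + 117 f{\left(-12 \right)} = 105 + 117 \frac{\sqrt{-12} \left(-8 - -408 + 9 \left(-12\right)^{2}\right)}{9} = 105 + 117 \frac{2 i \sqrt{3} \left(-8 + 408 + 9 \cdot 144\right)}{9} = 105 + 117 \frac{2 i \sqrt{3} \left(-8 + 408 + 1296\right)}{9} = 105 + 117 \cdot \frac{1}{9} \cdot 2 i \sqrt{3} \cdot 1696 = 105 + 117 \frac{3392 i \sqrt{3}}{9} = 105 + 44096 i \sqrt{3}$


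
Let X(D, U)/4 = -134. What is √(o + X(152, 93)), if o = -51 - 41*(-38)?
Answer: √971 ≈ 31.161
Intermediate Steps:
o = 1507 (o = -51 + 1558 = 1507)
X(D, U) = -536 (X(D, U) = 4*(-134) = -536)
√(o + X(152, 93)) = √(1507 - 536) = √971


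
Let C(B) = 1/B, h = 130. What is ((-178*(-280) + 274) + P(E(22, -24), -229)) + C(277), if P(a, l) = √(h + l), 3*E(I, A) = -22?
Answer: 13881579/277 + 3*I*√11 ≈ 50114.0 + 9.9499*I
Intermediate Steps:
E(I, A) = -22/3 (E(I, A) = (⅓)*(-22) = -22/3)
P(a, l) = √(130 + l)
((-178*(-280) + 274) + P(E(22, -24), -229)) + C(277) = ((-178*(-280) + 274) + √(130 - 229)) + 1/277 = ((49840 + 274) + √(-99)) + 1/277 = (50114 + 3*I*√11) + 1/277 = 13881579/277 + 3*I*√11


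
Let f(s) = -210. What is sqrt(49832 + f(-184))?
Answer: sqrt(49622) ≈ 222.76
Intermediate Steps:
sqrt(49832 + f(-184)) = sqrt(49832 - 210) = sqrt(49622)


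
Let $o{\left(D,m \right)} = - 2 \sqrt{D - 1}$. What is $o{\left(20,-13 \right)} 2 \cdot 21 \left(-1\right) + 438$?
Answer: $438 + 84 \sqrt{19} \approx 804.15$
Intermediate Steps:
$o{\left(D,m \right)} = - 2 \sqrt{-1 + D}$
$o{\left(20,-13 \right)} 2 \cdot 21 \left(-1\right) + 438 = - 2 \sqrt{-1 + 20} \cdot 2 \cdot 21 \left(-1\right) + 438 = - 2 \sqrt{19} \cdot 42 \left(-1\right) + 438 = - 2 \sqrt{19} \left(-42\right) + 438 = 84 \sqrt{19} + 438 = 438 + 84 \sqrt{19}$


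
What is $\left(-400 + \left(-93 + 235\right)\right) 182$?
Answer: $-46956$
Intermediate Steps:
$\left(-400 + \left(-93 + 235\right)\right) 182 = \left(-400 + 142\right) 182 = \left(-258\right) 182 = -46956$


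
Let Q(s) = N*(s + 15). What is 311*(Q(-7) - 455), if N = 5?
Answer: -129065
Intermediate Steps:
Q(s) = 75 + 5*s (Q(s) = 5*(s + 15) = 5*(15 + s) = 75 + 5*s)
311*(Q(-7) - 455) = 311*((75 + 5*(-7)) - 455) = 311*((75 - 35) - 455) = 311*(40 - 455) = 311*(-415) = -129065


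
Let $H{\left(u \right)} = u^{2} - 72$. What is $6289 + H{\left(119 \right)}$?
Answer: $20378$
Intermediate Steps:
$H{\left(u \right)} = -72 + u^{2}$ ($H{\left(u \right)} = u^{2} - 72 = -72 + u^{2}$)
$6289 + H{\left(119 \right)} = 6289 - \left(72 - 119^{2}\right) = 6289 + \left(-72 + 14161\right) = 6289 + 14089 = 20378$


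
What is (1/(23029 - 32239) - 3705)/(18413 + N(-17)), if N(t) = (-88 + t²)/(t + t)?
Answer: -580091867/2881997805 ≈ -0.20128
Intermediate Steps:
N(t) = (-88 + t²)/(2*t) (N(t) = (-88 + t²)/((2*t)) = (-88 + t²)*(1/(2*t)) = (-88 + t²)/(2*t))
(1/(23029 - 32239) - 3705)/(18413 + N(-17)) = (1/(23029 - 32239) - 3705)/(18413 + ((½)*(-17) - 44/(-17))) = (1/(-9210) - 3705)/(18413 + (-17/2 - 44*(-1/17))) = (-1/9210 - 3705)/(18413 + (-17/2 + 44/17)) = -34123051/(9210*(18413 - 201/34)) = -34123051/(9210*625841/34) = -34123051/9210*34/625841 = -580091867/2881997805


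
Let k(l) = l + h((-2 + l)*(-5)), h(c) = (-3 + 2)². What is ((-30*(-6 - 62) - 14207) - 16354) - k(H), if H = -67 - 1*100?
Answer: -28355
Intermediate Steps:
h(c) = 1 (h(c) = (-1)² = 1)
H = -167 (H = -67 - 100 = -167)
k(l) = 1 + l (k(l) = l + 1 = 1 + l)
((-30*(-6 - 62) - 14207) - 16354) - k(H) = ((-30*(-6 - 62) - 14207) - 16354) - (1 - 167) = ((-30*(-68) - 14207) - 16354) - 1*(-166) = ((2040 - 14207) - 16354) + 166 = (-12167 - 16354) + 166 = -28521 + 166 = -28355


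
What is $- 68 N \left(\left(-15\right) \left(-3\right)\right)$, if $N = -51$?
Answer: $156060$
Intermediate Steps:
$- 68 N \left(\left(-15\right) \left(-3\right)\right) = \left(-68\right) \left(-51\right) \left(\left(-15\right) \left(-3\right)\right) = 3468 \cdot 45 = 156060$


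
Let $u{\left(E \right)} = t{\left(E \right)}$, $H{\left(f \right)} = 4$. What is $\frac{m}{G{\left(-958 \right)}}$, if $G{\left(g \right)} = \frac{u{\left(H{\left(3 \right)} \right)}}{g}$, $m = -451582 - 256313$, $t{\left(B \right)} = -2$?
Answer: $-339081705$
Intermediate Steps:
$u{\left(E \right)} = -2$
$m = -707895$
$G{\left(g \right)} = - \frac{2}{g}$
$\frac{m}{G{\left(-958 \right)}} = - \frac{707895}{\left(-2\right) \frac{1}{-958}} = - \frac{707895}{\left(-2\right) \left(- \frac{1}{958}\right)} = - 707895 \frac{1}{\frac{1}{479}} = \left(-707895\right) 479 = -339081705$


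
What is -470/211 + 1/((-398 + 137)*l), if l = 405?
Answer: -49681561/22303755 ≈ -2.2275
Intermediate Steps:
-470/211 + 1/((-398 + 137)*l) = -470/211 + 1/((-398 + 137)*405) = -470*1/211 + (1/405)/(-261) = -470/211 - 1/261*1/405 = -470/211 - 1/105705 = -49681561/22303755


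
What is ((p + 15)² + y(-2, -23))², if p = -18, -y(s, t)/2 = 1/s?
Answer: 100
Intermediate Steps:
y(s, t) = -2/s
((p + 15)² + y(-2, -23))² = ((-18 + 15)² - 2/(-2))² = ((-3)² - 2*(-½))² = (9 + 1)² = 10² = 100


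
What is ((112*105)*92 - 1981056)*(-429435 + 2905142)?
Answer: -2225997289152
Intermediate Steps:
((112*105)*92 - 1981056)*(-429435 + 2905142) = (11760*92 - 1981056)*2475707 = (1081920 - 1981056)*2475707 = -899136*2475707 = -2225997289152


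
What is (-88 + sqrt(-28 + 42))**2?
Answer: (88 - sqrt(14))**2 ≈ 7099.5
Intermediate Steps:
(-88 + sqrt(-28 + 42))**2 = (-88 + sqrt(14))**2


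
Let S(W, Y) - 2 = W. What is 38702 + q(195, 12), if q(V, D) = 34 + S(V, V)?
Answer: 38933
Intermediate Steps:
S(W, Y) = 2 + W
q(V, D) = 36 + V (q(V, D) = 34 + (2 + V) = 36 + V)
38702 + q(195, 12) = 38702 + (36 + 195) = 38702 + 231 = 38933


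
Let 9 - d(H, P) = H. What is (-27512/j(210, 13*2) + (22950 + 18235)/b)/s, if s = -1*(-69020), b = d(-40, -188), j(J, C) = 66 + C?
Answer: 610233/77785540 ≈ 0.0078451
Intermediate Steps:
d(H, P) = 9 - H
b = 49 (b = 9 - 1*(-40) = 9 + 40 = 49)
s = 69020
(-27512/j(210, 13*2) + (22950 + 18235)/b)/s = (-27512/(66 + 13*2) + (22950 + 18235)/49)/69020 = (-27512/(66 + 26) + 41185*(1/49))*(1/69020) = (-27512/92 + 41185/49)*(1/69020) = (-27512*1/92 + 41185/49)*(1/69020) = (-6878/23 + 41185/49)*(1/69020) = (610233/1127)*(1/69020) = 610233/77785540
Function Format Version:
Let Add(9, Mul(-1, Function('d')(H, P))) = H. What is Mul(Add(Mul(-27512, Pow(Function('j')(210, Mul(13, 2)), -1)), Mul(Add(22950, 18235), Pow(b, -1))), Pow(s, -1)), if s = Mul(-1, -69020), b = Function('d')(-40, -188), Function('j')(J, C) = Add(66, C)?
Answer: Rational(610233, 77785540) ≈ 0.0078451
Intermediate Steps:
Function('d')(H, P) = Add(9, Mul(-1, H))
b = 49 (b = Add(9, Mul(-1, -40)) = Add(9, 40) = 49)
s = 69020
Mul(Add(Mul(-27512, Pow(Function('j')(210, Mul(13, 2)), -1)), Mul(Add(22950, 18235), Pow(b, -1))), Pow(s, -1)) = Mul(Add(Mul(-27512, Pow(Add(66, Mul(13, 2)), -1)), Mul(Add(22950, 18235), Pow(49, -1))), Pow(69020, -1)) = Mul(Add(Mul(-27512, Pow(Add(66, 26), -1)), Mul(41185, Rational(1, 49))), Rational(1, 69020)) = Mul(Add(Mul(-27512, Pow(92, -1)), Rational(41185, 49)), Rational(1, 69020)) = Mul(Add(Mul(-27512, Rational(1, 92)), Rational(41185, 49)), Rational(1, 69020)) = Mul(Add(Rational(-6878, 23), Rational(41185, 49)), Rational(1, 69020)) = Mul(Rational(610233, 1127), Rational(1, 69020)) = Rational(610233, 77785540)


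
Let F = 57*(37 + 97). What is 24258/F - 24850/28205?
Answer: 16479753/7180993 ≈ 2.2949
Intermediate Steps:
F = 7638 (F = 57*134 = 7638)
24258/F - 24850/28205 = 24258/7638 - 24850/28205 = 24258*(1/7638) - 24850*1/28205 = 4043/1273 - 4970/5641 = 16479753/7180993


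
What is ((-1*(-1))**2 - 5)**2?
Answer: 16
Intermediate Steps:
((-1*(-1))**2 - 5)**2 = (1**2 - 5)**2 = (1 - 5)**2 = (-4)**2 = 16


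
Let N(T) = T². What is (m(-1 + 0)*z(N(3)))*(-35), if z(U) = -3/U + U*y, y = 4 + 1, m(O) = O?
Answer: 4690/3 ≈ 1563.3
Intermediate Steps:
y = 5
z(U) = -3/U + 5*U (z(U) = -3/U + U*5 = -3/U + 5*U)
(m(-1 + 0)*z(N(3)))*(-35) = ((-1 + 0)*(-3/(3²) + 5*3²))*(-35) = -(-3/9 + 5*9)*(-35) = -(-3*⅑ + 45)*(-35) = -(-⅓ + 45)*(-35) = -1*134/3*(-35) = -134/3*(-35) = 4690/3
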